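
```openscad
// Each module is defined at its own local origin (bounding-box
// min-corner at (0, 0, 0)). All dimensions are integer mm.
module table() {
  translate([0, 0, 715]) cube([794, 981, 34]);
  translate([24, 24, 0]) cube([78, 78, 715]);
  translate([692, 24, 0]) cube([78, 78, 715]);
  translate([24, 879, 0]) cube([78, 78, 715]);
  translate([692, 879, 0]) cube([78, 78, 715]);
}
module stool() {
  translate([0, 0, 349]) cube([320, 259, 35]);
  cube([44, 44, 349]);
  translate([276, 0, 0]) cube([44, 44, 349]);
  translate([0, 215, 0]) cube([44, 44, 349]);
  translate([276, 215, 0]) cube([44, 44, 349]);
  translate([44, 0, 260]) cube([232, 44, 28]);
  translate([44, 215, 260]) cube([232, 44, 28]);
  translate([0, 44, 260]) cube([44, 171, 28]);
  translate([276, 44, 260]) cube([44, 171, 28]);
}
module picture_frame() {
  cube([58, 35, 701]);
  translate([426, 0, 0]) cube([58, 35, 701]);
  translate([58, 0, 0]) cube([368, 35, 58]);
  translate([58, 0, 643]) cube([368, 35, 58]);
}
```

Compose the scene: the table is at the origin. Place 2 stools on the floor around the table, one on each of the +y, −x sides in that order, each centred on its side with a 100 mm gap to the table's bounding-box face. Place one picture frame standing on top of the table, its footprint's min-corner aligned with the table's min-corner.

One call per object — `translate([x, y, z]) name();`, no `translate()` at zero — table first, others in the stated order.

table();
translate([237, 1081, 0]) stool();
translate([-420, 361, 0]) stool();
translate([0, 0, 749]) picture_frame();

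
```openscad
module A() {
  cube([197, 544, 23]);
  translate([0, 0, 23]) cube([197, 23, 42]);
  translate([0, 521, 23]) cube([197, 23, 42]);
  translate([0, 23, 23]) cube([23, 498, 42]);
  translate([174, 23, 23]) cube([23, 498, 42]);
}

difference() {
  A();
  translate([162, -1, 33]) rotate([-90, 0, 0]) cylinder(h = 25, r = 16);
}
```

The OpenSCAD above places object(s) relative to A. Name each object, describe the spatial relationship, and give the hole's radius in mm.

A is an open box. The open box has a circular hole through its front wall. The hole's radius is 16 mm.

The subtracted cylinder has r = 16 mm.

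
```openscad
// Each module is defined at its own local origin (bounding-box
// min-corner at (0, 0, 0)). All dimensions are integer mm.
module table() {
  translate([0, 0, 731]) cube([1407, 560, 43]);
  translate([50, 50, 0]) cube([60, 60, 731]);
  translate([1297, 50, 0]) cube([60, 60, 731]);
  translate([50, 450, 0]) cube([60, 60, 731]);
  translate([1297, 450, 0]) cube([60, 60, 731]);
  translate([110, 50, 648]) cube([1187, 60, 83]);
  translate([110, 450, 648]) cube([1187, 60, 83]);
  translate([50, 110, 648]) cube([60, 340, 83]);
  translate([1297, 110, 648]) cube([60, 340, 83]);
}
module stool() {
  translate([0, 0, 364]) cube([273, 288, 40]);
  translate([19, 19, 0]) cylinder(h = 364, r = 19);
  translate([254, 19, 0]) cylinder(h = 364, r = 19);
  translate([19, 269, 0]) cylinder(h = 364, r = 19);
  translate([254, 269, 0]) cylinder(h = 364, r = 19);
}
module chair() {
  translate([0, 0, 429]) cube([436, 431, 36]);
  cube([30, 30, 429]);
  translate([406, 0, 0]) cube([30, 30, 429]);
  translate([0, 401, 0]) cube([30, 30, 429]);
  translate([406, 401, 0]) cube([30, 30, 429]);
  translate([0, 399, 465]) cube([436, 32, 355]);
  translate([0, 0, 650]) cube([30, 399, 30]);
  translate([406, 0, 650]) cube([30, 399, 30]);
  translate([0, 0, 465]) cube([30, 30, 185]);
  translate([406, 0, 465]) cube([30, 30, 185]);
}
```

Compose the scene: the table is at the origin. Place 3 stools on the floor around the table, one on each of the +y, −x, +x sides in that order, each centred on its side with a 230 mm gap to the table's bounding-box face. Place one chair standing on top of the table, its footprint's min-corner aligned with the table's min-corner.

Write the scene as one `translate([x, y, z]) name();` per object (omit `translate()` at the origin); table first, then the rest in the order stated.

table();
translate([567, 790, 0]) stool();
translate([-503, 136, 0]) stool();
translate([1637, 136, 0]) stool();
translate([0, 0, 774]) chair();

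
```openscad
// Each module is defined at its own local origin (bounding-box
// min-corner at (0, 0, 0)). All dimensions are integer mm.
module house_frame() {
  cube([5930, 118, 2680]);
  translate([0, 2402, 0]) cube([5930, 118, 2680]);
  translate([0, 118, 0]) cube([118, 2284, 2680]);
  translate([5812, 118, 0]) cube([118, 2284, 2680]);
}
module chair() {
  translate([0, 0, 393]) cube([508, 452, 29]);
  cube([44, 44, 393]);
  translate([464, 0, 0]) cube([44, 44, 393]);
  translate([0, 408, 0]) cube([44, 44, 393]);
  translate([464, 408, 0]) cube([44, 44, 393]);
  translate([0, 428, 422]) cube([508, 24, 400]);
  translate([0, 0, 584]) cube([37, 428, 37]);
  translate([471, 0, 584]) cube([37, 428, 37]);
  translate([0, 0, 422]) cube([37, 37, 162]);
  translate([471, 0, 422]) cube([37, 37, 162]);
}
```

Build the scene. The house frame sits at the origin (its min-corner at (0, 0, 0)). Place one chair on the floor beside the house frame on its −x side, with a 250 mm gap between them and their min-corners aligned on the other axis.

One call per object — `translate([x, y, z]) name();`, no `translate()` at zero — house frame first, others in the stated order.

house_frame();
translate([-758, 0, 0]) chair();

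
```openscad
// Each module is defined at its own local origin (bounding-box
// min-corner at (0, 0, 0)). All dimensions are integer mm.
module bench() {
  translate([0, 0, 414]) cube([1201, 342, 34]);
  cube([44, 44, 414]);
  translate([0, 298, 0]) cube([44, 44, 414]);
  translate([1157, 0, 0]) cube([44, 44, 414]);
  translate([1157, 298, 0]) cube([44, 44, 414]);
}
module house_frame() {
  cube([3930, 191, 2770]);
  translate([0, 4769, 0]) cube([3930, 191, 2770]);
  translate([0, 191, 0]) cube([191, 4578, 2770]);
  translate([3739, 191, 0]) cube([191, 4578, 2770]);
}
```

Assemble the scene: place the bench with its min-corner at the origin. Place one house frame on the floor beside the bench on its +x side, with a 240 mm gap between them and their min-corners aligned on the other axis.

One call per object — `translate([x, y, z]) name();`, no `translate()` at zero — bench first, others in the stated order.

bench();
translate([1441, 0, 0]) house_frame();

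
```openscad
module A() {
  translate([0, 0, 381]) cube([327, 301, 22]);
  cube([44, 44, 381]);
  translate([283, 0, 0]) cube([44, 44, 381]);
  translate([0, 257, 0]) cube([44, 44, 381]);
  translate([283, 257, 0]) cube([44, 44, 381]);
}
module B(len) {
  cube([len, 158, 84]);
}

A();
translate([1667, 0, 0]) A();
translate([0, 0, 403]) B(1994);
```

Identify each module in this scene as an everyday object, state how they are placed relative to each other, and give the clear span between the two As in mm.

Second stool starts at x = 1667; first ends at x = 327; clear span = 1667 − 327 = 1340 mm.

A is a stool. B is a beam. A beam spans the tops of two stools. The clear span between the two stools is 1340 mm.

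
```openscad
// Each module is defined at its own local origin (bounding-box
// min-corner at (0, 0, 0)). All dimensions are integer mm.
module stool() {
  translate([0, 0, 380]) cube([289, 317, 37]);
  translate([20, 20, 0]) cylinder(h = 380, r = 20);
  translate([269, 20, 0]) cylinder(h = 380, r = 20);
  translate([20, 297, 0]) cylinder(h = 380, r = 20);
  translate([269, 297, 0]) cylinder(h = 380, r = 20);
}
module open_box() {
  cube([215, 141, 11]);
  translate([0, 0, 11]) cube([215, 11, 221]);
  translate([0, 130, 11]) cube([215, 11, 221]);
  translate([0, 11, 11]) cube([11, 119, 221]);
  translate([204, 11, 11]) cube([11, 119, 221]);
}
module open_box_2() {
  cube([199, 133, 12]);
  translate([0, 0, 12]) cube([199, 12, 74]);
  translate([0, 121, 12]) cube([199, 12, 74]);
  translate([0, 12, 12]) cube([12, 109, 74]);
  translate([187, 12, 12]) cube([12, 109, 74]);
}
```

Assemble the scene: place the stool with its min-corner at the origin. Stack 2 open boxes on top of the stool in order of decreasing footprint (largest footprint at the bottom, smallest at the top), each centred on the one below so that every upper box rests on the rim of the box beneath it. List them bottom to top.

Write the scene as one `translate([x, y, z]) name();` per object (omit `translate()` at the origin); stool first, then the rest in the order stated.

stool();
translate([37, 88, 417]) open_box();
translate([45, 92, 649]) open_box_2();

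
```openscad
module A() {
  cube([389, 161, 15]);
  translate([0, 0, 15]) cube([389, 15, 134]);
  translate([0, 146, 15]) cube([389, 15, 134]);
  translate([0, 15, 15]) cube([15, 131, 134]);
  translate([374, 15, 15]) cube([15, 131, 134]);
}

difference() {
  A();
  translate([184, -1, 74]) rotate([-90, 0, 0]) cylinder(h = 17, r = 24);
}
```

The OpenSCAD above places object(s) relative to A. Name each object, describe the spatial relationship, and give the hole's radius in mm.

The subtracted cylinder has r = 24 mm.

A is an open box. The open box has a circular hole through its front wall. The hole's radius is 24 mm.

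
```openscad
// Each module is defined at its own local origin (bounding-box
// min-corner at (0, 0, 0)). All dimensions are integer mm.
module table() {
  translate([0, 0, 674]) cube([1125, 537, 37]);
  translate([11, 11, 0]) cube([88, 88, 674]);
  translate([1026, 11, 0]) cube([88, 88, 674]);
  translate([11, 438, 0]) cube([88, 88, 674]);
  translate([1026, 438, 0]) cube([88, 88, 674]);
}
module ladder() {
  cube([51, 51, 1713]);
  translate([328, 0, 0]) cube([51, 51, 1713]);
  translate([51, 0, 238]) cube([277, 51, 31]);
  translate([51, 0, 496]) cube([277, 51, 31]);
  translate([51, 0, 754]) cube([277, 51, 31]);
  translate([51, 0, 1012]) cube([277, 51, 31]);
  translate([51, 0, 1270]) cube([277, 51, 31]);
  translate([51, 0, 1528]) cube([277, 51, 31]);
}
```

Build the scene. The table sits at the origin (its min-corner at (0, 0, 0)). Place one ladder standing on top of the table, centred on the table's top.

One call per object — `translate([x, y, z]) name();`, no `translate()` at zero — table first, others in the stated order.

table();
translate([373, 243, 711]) ladder();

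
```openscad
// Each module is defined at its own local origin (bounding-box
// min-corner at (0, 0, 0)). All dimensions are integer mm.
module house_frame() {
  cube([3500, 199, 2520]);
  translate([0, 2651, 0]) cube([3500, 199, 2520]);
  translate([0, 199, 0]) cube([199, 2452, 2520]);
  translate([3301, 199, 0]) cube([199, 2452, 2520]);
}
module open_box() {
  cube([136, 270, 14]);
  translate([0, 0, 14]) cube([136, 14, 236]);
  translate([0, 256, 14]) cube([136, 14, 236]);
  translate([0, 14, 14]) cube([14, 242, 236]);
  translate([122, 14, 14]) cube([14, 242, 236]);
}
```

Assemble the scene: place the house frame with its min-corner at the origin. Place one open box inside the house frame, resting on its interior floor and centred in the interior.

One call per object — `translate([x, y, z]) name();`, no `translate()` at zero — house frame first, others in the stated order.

house_frame();
translate([1682, 1290, 0]) open_box();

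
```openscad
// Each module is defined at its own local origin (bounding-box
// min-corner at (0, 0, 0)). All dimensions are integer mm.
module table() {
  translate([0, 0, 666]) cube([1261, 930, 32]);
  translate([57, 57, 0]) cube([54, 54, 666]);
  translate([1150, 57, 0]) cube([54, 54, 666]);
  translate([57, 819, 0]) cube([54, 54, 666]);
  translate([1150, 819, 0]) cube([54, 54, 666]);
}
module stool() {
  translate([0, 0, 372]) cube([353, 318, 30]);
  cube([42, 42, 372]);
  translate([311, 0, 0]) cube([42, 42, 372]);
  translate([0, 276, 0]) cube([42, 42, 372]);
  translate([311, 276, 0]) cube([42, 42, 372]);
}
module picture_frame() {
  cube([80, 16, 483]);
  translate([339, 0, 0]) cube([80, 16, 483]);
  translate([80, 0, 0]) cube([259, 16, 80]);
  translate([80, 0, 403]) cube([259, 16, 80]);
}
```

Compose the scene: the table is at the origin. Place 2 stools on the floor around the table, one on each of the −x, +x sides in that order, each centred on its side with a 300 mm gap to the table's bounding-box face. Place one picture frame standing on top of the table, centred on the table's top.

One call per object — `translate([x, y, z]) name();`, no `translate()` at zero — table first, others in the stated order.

table();
translate([-653, 306, 0]) stool();
translate([1561, 306, 0]) stool();
translate([421, 457, 698]) picture_frame();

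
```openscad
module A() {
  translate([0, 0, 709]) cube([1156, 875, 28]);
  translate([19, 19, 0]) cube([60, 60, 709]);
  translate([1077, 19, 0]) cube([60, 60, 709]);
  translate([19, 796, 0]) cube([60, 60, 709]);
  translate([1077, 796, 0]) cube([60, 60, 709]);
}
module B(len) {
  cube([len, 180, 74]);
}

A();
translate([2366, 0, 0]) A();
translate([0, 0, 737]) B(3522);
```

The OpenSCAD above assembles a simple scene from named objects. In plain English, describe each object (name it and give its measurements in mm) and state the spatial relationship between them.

A is a rectangular dining table. The top is 1156×875×28 mm with its upper surface at z = 737 mm. It stands on four 60×60 mm square legs, each inset 19 mm from the nearest pair of top edges, running from the floor to the underside of the top.

B is a rectangular beam 3522 mm long (x), 180 mm deep (y), 74 mm thick (z).

The beam spans the tops of two tables placed 1210 mm apart, resting at z = 737 mm.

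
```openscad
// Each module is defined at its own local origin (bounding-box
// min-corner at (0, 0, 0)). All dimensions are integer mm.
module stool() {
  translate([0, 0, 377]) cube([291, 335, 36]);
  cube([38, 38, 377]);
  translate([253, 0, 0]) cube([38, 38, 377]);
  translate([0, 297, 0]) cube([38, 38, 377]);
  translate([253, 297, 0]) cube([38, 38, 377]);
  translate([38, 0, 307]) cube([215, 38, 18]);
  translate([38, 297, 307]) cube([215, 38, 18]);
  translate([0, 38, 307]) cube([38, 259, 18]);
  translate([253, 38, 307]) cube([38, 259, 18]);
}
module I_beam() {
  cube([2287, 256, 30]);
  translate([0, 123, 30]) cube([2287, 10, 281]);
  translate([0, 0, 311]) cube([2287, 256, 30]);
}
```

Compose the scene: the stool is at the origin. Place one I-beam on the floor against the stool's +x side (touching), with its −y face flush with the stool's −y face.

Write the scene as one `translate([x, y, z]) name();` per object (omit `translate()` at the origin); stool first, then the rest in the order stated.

stool();
translate([291, 0, 0]) I_beam();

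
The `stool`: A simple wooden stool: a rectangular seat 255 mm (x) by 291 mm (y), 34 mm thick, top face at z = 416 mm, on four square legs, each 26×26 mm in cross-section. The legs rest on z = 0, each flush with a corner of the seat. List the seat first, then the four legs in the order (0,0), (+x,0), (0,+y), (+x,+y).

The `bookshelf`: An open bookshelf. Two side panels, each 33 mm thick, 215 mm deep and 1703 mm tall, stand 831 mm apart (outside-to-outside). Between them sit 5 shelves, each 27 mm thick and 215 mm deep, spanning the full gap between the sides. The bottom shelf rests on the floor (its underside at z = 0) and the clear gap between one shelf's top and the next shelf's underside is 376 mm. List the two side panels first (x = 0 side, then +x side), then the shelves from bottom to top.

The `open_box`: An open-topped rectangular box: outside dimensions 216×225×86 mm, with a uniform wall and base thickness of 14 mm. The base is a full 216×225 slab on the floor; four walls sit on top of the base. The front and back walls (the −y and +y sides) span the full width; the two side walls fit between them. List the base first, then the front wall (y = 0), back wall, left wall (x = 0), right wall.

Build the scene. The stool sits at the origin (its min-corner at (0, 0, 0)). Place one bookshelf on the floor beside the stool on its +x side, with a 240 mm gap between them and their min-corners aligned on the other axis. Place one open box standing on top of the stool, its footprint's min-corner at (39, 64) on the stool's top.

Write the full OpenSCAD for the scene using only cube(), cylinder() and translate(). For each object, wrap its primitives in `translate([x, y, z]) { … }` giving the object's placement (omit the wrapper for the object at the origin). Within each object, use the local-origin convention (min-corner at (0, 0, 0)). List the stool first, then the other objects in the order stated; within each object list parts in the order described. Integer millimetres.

translate([0, 0, 382]) cube([255, 291, 34]);
cube([26, 26, 382]);
translate([229, 0, 0]) cube([26, 26, 382]);
translate([0, 265, 0]) cube([26, 26, 382]);
translate([229, 265, 0]) cube([26, 26, 382]);
translate([495, 0, 0]) {
  cube([33, 215, 1703]);
  translate([798, 0, 0]) cube([33, 215, 1703]);
  translate([33, 0, 0]) cube([765, 215, 27]);
  translate([33, 0, 403]) cube([765, 215, 27]);
  translate([33, 0, 806]) cube([765, 215, 27]);
  translate([33, 0, 1209]) cube([765, 215, 27]);
  translate([33, 0, 1612]) cube([765, 215, 27]);
}
translate([39, 64, 416]) {
  cube([216, 225, 14]);
  translate([0, 0, 14]) cube([216, 14, 72]);
  translate([0, 211, 14]) cube([216, 14, 72]);
  translate([0, 14, 14]) cube([14, 197, 72]);
  translate([202, 14, 14]) cube([14, 197, 72]);
}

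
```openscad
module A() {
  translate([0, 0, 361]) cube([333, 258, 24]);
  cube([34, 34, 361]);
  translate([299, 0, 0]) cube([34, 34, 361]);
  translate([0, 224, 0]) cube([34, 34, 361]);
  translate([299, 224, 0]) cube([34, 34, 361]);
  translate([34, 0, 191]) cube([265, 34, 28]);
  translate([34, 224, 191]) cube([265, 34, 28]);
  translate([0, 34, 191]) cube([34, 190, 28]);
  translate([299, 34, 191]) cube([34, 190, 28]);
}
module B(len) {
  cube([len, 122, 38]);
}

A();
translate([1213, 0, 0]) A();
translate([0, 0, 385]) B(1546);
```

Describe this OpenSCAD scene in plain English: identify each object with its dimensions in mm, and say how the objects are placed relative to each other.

A is a simple wooden stool: a rectangular seat 333 mm (x) by 258 mm (y), 24 mm thick, top face at z = 385 mm, on four square legs, each 34×34 mm in cross-section. The legs rest on z = 0, each flush with a corner of the seat. Four stretchers, 34 mm wide and 28 mm tall, connect adjacent legs with their undersides at z = 191 mm, each running between the inner faces of the legs it joins and aligned with the legs' outer faces on the other axis.

B is a rectangular beam 1546 mm long (x), 122 mm deep (y), 38 mm thick (z).

The beam spans the tops of two stools placed 880 mm apart, resting at z = 385 mm.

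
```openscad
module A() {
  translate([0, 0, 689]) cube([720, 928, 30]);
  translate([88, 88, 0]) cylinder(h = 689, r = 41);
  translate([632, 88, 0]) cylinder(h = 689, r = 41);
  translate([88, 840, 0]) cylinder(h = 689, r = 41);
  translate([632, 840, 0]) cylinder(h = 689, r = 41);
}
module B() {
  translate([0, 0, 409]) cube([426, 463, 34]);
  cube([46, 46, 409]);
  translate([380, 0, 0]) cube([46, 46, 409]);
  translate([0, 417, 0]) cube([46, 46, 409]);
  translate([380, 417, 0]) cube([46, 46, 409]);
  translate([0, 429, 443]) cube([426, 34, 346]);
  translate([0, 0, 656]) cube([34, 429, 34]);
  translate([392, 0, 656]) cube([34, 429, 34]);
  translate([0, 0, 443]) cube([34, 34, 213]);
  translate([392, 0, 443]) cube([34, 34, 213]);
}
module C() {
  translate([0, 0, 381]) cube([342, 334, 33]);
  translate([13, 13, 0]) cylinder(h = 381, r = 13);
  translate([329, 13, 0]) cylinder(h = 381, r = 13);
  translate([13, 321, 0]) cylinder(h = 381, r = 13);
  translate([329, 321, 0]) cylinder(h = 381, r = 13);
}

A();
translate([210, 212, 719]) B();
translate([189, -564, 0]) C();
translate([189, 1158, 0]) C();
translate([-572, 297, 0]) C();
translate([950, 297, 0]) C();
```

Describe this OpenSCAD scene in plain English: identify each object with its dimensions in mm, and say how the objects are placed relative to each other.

A is a table: top 720 mm (x) × 928 mm (y), 30 mm thick, upper face at z = 719 mm, on four round legs of 82 mm diameter, each leg's bounding box inset 47 mm from the nearest pair of top edges, running from z = 0 to the bottom of the top.

B is a chair: 426×463 mm seat, 34 mm thick, top at z = 443 mm, on four 46 mm square corner legs flush with the seat edges. A 34 mm thick backrest slab spans the full seat width, extending 346 mm above the seat top, its back face flush with the seat's +y edge. Two armrests of 34×34 mm section run along each side from the seat's front edge to the front of the backrest, top faces 247 mm above the seat top and outer faces flush with the seat's x-edges; a 34×34 mm post under the front of each armrest stands on the seat at the front corner.

C is a four-legged stool. The seat is a 342×334×33 mm slab whose top surface is at z = 414 mm; four round legs, each 26 mm in diameter, run from the floor (z = 0) to the underside of the seat, each leg's axis is inset half a diameter from the nearest pair of seat edges (so the leg's bounding box is flush with the corner).

The chair is on top of the table. Four stools sit around the table at the −y, +y, −x, +x sides.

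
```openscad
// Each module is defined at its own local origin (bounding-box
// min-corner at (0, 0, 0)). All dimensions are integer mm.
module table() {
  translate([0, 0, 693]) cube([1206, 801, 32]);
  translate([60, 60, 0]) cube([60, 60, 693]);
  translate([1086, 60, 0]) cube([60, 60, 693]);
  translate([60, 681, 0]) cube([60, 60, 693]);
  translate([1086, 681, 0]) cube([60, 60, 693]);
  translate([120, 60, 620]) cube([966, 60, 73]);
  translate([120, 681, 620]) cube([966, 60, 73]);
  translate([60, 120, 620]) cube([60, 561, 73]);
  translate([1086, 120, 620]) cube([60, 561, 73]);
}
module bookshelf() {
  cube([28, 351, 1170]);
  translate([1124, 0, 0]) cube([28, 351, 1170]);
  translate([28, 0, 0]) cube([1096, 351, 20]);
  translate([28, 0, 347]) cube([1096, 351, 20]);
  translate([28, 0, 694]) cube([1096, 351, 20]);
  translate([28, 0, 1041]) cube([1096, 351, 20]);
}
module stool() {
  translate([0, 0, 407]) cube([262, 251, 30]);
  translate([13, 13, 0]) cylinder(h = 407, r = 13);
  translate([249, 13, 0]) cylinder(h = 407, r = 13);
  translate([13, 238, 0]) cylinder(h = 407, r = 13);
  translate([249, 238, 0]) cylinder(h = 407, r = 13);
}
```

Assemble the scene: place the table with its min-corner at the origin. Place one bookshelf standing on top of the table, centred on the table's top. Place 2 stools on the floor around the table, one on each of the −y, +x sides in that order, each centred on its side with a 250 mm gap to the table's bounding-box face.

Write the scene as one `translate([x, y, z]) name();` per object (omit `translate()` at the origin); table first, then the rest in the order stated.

table();
translate([27, 225, 725]) bookshelf();
translate([472, -501, 0]) stool();
translate([1456, 275, 0]) stool();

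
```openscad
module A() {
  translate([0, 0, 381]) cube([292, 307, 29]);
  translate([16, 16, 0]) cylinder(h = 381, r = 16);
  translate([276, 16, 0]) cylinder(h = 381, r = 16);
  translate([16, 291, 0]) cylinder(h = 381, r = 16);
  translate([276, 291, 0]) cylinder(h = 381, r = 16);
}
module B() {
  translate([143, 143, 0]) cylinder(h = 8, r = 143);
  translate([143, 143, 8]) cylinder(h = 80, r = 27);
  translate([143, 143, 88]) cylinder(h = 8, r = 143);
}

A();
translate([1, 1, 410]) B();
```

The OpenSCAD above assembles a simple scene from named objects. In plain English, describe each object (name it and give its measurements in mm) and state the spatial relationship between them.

A is a four-legged stool. The seat is a 292×307×29 mm slab whose top surface is at z = 410 mm; four round legs, each 32 mm in diameter, run from the floor (z = 0) to the underside of the seat, each leg's axis is inset half a diameter from the nearest pair of seat edges (so the leg's bounding box is flush with the corner).

B is a spool: two coaxial disc flanges of radius 143 mm and thickness 8 mm, joined by a core cylinder of radius 27 mm and height 80 mm. The lower flange rests on z = 0 and the three cylinders share a vertical axis.

The spool is on top of the stool.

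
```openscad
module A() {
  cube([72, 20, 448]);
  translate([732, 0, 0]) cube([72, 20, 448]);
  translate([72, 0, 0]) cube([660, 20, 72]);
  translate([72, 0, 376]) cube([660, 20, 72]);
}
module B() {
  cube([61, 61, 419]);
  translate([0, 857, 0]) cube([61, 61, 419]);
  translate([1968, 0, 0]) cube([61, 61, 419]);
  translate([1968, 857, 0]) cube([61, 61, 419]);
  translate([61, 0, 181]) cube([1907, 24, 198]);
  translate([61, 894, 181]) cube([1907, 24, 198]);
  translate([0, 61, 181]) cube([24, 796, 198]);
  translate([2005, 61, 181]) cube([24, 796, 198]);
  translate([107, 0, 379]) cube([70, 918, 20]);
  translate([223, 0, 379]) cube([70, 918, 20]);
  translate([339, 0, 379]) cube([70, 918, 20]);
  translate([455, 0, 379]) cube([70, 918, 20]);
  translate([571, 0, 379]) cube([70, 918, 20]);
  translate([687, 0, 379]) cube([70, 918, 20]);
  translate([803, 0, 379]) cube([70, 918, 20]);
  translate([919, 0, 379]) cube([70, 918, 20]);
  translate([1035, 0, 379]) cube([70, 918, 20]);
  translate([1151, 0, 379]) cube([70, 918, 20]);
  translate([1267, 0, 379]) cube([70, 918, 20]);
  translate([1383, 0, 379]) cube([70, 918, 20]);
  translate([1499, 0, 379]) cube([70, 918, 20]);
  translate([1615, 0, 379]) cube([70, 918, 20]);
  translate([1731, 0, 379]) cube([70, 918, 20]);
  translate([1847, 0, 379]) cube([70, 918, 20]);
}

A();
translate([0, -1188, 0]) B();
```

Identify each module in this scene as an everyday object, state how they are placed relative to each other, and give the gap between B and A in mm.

The bed frame's nearest face is 270 mm from the picture frame's −y face.

A is a picture frame. B is a bed frame. The bed frame is on the floor beside the picture frame on its −y side. The gap between the bed frame and the picture frame is 270 mm.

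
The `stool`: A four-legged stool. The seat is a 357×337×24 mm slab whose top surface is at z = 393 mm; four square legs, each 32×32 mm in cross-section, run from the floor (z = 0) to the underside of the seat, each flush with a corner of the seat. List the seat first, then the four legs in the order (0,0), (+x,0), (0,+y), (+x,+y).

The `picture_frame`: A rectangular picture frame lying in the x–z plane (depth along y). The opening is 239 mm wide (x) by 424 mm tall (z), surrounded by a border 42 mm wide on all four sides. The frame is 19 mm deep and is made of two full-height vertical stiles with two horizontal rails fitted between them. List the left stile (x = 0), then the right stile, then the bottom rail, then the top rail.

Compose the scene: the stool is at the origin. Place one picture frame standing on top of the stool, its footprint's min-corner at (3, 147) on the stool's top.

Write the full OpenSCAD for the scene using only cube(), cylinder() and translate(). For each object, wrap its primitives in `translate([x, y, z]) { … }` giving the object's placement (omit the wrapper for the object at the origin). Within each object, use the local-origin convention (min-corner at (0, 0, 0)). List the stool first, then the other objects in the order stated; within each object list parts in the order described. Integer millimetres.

translate([0, 0, 369]) cube([357, 337, 24]);
cube([32, 32, 369]);
translate([325, 0, 0]) cube([32, 32, 369]);
translate([0, 305, 0]) cube([32, 32, 369]);
translate([325, 305, 0]) cube([32, 32, 369]);
translate([3, 147, 393]) {
  cube([42, 19, 508]);
  translate([281, 0, 0]) cube([42, 19, 508]);
  translate([42, 0, 0]) cube([239, 19, 42]);
  translate([42, 0, 466]) cube([239, 19, 42]);
}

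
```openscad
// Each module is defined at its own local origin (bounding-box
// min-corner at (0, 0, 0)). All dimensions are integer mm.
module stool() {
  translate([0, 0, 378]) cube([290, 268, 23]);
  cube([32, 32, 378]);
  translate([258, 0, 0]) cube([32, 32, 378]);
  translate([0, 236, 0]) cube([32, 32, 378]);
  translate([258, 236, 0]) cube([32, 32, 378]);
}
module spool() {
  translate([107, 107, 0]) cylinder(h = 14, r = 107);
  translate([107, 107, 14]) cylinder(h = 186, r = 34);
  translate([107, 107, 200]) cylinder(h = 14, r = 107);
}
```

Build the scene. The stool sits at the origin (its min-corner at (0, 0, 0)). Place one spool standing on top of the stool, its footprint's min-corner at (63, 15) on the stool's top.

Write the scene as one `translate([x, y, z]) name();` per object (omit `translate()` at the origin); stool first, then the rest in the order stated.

stool();
translate([63, 15, 401]) spool();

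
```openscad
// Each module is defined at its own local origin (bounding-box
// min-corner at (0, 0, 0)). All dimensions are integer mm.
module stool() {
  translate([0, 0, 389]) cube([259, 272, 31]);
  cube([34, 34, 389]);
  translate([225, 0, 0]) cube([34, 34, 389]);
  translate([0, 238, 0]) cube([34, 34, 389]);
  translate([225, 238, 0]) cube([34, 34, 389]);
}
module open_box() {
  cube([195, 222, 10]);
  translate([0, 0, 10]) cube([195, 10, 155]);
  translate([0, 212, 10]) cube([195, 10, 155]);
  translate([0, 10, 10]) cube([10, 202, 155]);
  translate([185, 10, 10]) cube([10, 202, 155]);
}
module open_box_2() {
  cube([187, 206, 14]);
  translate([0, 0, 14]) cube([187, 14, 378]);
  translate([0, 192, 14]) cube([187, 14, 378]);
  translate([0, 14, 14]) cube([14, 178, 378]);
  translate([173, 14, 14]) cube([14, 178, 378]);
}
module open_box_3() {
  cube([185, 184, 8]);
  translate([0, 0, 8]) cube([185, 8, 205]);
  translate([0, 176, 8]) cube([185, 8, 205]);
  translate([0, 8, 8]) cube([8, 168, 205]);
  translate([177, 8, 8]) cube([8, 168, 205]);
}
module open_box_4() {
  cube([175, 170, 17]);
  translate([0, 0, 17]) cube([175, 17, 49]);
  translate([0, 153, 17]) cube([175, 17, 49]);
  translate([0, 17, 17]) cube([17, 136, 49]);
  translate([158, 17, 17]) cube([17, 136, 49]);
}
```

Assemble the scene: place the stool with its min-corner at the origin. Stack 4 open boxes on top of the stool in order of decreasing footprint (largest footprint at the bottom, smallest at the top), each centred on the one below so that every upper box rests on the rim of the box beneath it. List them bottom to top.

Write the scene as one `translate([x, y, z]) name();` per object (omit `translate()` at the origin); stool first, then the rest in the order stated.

stool();
translate([32, 25, 420]) open_box();
translate([36, 33, 585]) open_box_2();
translate([37, 44, 977]) open_box_3();
translate([42, 51, 1190]) open_box_4();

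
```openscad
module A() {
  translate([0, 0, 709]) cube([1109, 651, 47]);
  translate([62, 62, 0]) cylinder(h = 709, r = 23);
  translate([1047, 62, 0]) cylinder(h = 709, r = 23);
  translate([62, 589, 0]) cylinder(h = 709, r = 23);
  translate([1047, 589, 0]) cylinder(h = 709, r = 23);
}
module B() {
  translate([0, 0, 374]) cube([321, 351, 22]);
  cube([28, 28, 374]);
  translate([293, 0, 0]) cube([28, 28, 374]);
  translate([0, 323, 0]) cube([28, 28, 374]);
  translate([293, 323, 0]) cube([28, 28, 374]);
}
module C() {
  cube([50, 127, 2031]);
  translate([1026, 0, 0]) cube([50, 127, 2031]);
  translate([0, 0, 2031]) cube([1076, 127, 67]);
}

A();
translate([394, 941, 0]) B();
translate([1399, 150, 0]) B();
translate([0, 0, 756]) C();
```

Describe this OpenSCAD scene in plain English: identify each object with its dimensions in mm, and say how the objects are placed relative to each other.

A is a rectangular dining table. The top is 1109×651×47 mm with its upper surface at z = 756 mm. It stands on four round legs of 46 mm diameter, each leg's bounding box inset 39 mm from the nearest pair of top edges, running from the floor to the underside of the top.

B is a four-legged stool. The seat is 321×351 mm, 22 mm thick, top at z = 396 mm. It stands on four square legs, each 28×28 mm in cross-section, from z = 0 to the seat underside, each flush with a corner of the seat.

C is a rectangular door frame: two vertical jambs of 50×127 mm section, 2031 mm tall, with a clear opening 976 mm wide between their inner faces. A header 67 mm tall and 127 mm deep lies on top of the jambs and spans the full outside width.

Two stools sit around the table at the +y, +x sides. The door frame is on top of the table.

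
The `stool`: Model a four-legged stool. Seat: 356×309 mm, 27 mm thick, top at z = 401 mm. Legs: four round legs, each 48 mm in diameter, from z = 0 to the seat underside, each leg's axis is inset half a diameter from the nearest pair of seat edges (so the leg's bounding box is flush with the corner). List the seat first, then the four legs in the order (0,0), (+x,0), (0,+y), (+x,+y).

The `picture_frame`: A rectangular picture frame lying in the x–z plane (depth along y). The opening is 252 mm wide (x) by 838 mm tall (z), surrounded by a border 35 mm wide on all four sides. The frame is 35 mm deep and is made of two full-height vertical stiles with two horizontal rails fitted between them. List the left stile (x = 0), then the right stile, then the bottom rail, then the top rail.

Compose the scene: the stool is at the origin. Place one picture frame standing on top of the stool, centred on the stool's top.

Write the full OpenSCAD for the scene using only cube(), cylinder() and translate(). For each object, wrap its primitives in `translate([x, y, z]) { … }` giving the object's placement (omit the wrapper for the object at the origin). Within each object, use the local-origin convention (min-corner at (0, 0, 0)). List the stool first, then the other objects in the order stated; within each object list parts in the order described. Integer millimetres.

translate([0, 0, 374]) cube([356, 309, 27]);
translate([24, 24, 0]) cylinder(h = 374, r = 24);
translate([332, 24, 0]) cylinder(h = 374, r = 24);
translate([24, 285, 0]) cylinder(h = 374, r = 24);
translate([332, 285, 0]) cylinder(h = 374, r = 24);
translate([17, 137, 401]) {
  cube([35, 35, 908]);
  translate([287, 0, 0]) cube([35, 35, 908]);
  translate([35, 0, 0]) cube([252, 35, 35]);
  translate([35, 0, 873]) cube([252, 35, 35]);
}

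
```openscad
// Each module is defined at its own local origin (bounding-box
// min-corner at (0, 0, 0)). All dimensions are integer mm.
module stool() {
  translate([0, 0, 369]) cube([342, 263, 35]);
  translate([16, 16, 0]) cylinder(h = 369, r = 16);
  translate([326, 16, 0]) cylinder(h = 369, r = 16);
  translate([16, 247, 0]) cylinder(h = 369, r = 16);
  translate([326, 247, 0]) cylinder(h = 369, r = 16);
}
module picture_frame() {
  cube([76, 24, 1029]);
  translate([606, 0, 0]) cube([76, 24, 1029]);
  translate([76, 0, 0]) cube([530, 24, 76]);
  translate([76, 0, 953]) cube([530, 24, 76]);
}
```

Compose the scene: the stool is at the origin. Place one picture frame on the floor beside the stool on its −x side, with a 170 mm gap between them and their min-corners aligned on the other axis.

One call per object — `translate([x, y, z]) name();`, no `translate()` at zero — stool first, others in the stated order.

stool();
translate([-852, 0, 0]) picture_frame();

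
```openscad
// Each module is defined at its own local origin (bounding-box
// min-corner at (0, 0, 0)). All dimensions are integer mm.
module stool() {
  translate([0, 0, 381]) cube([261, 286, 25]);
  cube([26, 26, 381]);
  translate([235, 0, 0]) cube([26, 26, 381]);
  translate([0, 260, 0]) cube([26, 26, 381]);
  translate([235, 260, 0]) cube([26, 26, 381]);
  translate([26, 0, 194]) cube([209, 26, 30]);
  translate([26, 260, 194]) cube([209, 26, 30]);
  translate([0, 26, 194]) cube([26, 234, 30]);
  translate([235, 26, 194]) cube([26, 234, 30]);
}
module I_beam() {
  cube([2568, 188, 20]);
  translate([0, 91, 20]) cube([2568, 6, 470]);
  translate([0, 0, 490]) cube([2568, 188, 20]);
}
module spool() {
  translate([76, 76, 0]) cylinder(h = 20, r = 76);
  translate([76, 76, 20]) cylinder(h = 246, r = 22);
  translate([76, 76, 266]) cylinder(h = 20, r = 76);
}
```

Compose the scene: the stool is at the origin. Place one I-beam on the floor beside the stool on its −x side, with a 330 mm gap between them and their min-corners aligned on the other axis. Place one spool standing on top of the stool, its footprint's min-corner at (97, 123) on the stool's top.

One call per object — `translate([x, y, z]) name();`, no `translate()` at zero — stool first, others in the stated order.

stool();
translate([-2898, 0, 0]) I_beam();
translate([97, 123, 406]) spool();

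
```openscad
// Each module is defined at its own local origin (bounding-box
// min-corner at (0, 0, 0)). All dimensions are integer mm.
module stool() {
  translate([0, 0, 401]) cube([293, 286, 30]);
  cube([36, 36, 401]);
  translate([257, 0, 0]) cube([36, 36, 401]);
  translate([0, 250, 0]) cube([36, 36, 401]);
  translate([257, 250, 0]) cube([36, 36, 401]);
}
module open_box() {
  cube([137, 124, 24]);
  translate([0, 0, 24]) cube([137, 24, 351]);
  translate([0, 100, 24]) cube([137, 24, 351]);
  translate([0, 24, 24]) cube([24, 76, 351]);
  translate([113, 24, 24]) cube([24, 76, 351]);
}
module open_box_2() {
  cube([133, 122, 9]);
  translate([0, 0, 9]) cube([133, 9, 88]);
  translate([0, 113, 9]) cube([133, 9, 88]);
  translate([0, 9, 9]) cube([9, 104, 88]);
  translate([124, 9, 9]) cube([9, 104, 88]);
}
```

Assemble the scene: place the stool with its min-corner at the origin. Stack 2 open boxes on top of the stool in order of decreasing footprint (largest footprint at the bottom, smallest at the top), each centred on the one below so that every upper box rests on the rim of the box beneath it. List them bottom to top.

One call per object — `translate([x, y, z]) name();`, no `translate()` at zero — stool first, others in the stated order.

stool();
translate([78, 81, 431]) open_box();
translate([80, 82, 806]) open_box_2();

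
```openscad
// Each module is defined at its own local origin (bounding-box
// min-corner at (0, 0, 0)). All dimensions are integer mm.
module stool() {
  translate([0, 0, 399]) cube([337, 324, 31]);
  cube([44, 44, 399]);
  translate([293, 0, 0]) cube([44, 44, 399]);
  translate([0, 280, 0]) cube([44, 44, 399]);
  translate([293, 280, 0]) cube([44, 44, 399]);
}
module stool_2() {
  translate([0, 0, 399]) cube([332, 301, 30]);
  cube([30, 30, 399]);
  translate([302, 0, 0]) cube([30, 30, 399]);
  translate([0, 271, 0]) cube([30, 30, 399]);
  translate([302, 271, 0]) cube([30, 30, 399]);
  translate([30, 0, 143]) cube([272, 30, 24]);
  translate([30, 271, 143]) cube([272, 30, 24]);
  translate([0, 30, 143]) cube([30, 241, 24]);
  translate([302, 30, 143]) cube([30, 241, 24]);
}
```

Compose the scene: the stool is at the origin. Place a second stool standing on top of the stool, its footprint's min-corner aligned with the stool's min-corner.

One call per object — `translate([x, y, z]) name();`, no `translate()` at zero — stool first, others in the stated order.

stool();
translate([0, 0, 430]) stool_2();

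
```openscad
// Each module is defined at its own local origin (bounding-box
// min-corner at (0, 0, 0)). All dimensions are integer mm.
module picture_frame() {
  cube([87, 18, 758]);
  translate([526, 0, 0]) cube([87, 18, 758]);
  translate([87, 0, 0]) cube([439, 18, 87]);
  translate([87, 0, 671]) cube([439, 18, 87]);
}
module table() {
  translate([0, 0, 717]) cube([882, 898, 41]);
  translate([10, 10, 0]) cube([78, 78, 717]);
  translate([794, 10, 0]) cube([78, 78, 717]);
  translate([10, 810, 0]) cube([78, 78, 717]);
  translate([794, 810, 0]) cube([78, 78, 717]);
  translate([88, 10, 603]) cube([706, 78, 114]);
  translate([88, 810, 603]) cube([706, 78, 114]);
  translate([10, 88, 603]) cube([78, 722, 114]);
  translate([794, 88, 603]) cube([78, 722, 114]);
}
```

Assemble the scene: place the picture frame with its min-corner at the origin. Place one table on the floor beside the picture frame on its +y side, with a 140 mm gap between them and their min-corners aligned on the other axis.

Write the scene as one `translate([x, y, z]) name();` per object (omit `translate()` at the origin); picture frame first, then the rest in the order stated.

picture_frame();
translate([0, 158, 0]) table();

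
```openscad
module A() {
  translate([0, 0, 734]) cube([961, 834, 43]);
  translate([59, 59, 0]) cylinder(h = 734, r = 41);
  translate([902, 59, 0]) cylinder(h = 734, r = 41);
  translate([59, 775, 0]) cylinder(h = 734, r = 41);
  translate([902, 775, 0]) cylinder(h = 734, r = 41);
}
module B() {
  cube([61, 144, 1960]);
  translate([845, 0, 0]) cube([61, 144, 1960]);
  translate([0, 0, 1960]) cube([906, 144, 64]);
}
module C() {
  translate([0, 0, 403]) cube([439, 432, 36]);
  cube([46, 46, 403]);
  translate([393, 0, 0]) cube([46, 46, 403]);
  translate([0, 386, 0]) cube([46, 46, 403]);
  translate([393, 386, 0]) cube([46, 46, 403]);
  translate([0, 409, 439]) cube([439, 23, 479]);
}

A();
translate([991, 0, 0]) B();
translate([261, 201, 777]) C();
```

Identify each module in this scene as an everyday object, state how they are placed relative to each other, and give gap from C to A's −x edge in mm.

A is a table. B is a door frame. C is a chair. The door frame is on the floor beside the table on its +x side. The chair is on top of the table, centred. The gap from the chair to the table's −x edge is 261 mm.

The chair's min-x is at 261; the table's min-x is 0; gap = 261 mm.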